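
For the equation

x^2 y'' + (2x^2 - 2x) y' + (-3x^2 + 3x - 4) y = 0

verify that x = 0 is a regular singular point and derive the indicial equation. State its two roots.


Divide by x^2 to reach normal form y'' + P_1(x) y' + P_2(x) y = 0 with P_1(x) = 2 - 2/x and P_2(x) = -3 + 3/x - 4/x^2.
x = 0 is a singular point because the y'-coefficient 2 - 2/x has a pole at x = 0 and the y-coefficient -3 + 3/x - 4/x^2 has a pole at x = 0.
It is a regular singular point because x P_1(x) = p(x) = 2x - 2 and x^2 P_2(x) = q(x) = -3x^2 + 3x - 4 are polynomials, hence analytic at x = 0.
p(0) = -2,  q(0) = -4.
Indicial equation: r(r-1) + p(0) r + q(0) = 0, i.e. r^2 + (p(0) - 1) r + q(0) = 0, i.e. r^2 - 3 r - 4 = 0.
Discriminant: (-3)^2 - 4(-4) = 25, so r = (3 ± 5)/2.
Solving: r_1 = 4, r_2 = -1.

indicial: r^2 - 3 r - 4 = 0; roots r_1 = 4, r_2 = -1


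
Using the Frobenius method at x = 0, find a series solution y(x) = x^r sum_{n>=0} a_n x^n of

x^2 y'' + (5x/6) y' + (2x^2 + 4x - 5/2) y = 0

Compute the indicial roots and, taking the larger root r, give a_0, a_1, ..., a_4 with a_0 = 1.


Write in Frobenius form y'' + (p(x)/x) y' + (q(x)/x^2) y = 0:
  p(x) = 5/6,  q(x) = 2x^2 + 4x - 5/2.
Indicial equation: r(r-1) + (5/6) r + (-5/2) = 0 -> roots r_1 = 5/3, r_2 = -3/2.
Take r = r_1 = 5/3. Let y(x) = x^r sum_{n>=0} a_n x^n with a_0 = 1.
Substitute y = x^r sum a_n x^n and match x^{r+n}. The recurrence is
  D(n) a_n + 4 a_{n-1} + 2 a_{n-2} = 0,  where D(n) = (r+n)(r+n-1) + (5/6)(r+n) + (-5/2).
  a_n = [-4 a_{n-1} - 2 a_{n-2}] / D(n).
Since the indicial polynomial factors as (r - r_1)(r - r_2), D(n) = (r_1 + n - r_1)(r_1 + n - r_2) = n(n + 19/6).
Evaluating step by step (a_0 = 1):
  n = 1: D(1) = 1(1 + 19/6) = 25/6; numerator = -4(1) = -4; a_1 = (-4)/(25/6) = -24/25
  n = 2: D(2) = 2(2 + 19/6) = 31/3; numerator = -4(-24/25) - 2(1) = 46/25; a_2 = (46/25)/(31/3) = 138/775
  n = 3: D(3) = 3(3 + 19/6) = 37/2; numerator = -4(138/775) - 2(-24/25) = 936/775; a_3 = (936/775)/(37/2) = 1872/28675
  n = 4: D(4) = 4(4 + 19/6) = 86/3; numerator = -4(1872/28675) - 2(138/775) = -708/1147; a_4 = (-708/1147)/(86/3) = -1062/49321

r = 5/3; a_0 = 1; a_1 = -24/25; a_2 = 138/775; a_3 = 1872/28675; a_4 = -1062/49321


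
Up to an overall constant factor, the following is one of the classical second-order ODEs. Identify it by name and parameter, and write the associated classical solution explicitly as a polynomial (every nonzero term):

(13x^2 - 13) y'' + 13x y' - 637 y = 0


All three coefficients share the factor -13; dividing through by -13 gives  (1 - x^2) y'' - x y' + 49 y = 0.
This matches the Chebyshev equation (1 - x^2) y'' - x y' + n^2 y = 0 (note the -x y' term, not -2x y') with n^2 = 49, so n = 7; the polynomial solution is T_7(x).
With y = sum_k a_k x^k, matching x^k gives (k+2)(k+1) a_{k+2} = (k^2 - n^2) a_k = (k - 7)(k + 7) a_k. The right side vanishes at k = 7, so the series with the parity of 7 terminates at degree 7.
Standard normalization: leading coefficient of T_n is 2^(n-1), so a_7 = 2^6 = 64. Work downward with a_k = (k+1)(k+2) a_{k+2} / ((k - 7)(k + 7)):
  a_5 = (6)(7)(64) / ((5 - 7)(5 + 7)) = 2688/(-24) = -112
  a_3 = (4)(5)(-112) / ((3 - 7)(3 + 7)) = -2240/(-40) = 56
  a_1 = (2)(3)(56) / ((1 - 7)(1 + 7)) = 336/(-48) = -7
Hence T_7(x) = 64 x^7 - 112 x^5 + 56 x^3 - 7 x.

T_7(x); series = 64 x^7 - 112 x^5 + 56 x^3 - 7 x


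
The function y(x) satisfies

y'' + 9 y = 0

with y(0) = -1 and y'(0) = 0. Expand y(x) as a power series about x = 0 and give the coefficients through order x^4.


Ansatz: y(x) = sum_{n>=0} a_n x^n, so y'(x) = sum_{n>=1} n a_n x^(n-1) and y''(x) = sum_{n>=2} n(n-1) a_n x^(n-2).
Substitute into P(x) y'' + Q(x) y' + R(x) y = 0 with P(x) = 1, Q(x) = 0, R(x) = 9, and match powers of x.
Initial conditions: a_0 = -1, a_1 = 0.
Setting the coefficient of each power of x to zero and solving order by order (substituting the coefficients already found):
  x^0: 2 a_2 + 9 a_0 = 0  ->  2 a_2 = -9 a_0 = 9  ->  a_2 = 9/2
  x^1: 6 a_3 + 9 a_1 = 0  ->  6 a_3 = -9 a_1 = 0  ->  a_3 = 0
  x^2: 12 a_4 + 9 a_2 = 0  ->  12 a_4 = -9 a_2 = -81/2  ->  a_4 = -27/8
Truncated series: y(x) = -1 + (9/2) x^2 - (27/8) x^4 + O(x^5).

a_0 = -1; a_1 = 0; a_2 = 9/2; a_3 = 0; a_4 = -27/8


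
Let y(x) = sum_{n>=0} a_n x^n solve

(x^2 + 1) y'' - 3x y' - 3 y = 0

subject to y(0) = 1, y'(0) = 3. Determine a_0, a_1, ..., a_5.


Ansatz: y(x) = sum_{n>=0} a_n x^n, so y'(x) = sum_{n>=1} n a_n x^(n-1) and y''(x) = sum_{n>=2} n(n-1) a_n x^(n-2).
Substitute into P(x) y'' + Q(x) y' + R(x) y = 0 with P(x) = x^2 + 1, Q(x) = -3x, R(x) = -3, and match powers of x.
Initial conditions: a_0 = 1, a_1 = 3.
Setting the coefficient of each power of x to zero and solving order by order (substituting the coefficients already found):
  x^0: 2 a_2 - 3 a_0 = 0  ->  2 a_2 = 3 a_0 = 3  ->  a_2 = 3/2
  x^1: 6 a_3 - 6 a_1 = 0  ->  6 a_3 = 6 a_1 = 18  ->  a_3 = 3
  x^2: 12 a_4 - 7 a_2 = 0  ->  12 a_4 = 7 a_2 = 21/2  ->  a_4 = 7/8
  x^3: 20 a_5 - 6 a_3 = 0  ->  20 a_5 = 6 a_3 = 18  ->  a_5 = 9/10
Truncated series: y(x) = 1 + 3 x + (3/2) x^2 + 3 x^3 + (7/8) x^4 + (9/10) x^5 + O(x^6).

a_0 = 1; a_1 = 3; a_2 = 3/2; a_3 = 3; a_4 = 7/8; a_5 = 9/10


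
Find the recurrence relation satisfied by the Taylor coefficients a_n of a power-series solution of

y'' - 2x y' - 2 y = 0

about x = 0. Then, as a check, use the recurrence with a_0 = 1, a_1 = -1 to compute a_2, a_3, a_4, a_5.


Substitute y = sum_n a_n x^n.
y''(x) has coefficient (n+2)(n+1) a_{n+2} at x^n;
-2 x y'(x) has coefficient -2 n a_n at x^n (shift);
-2 y(x) has coefficient -2 a_n at x^n.
Matching x^n: (n+2)(n+1) a_{n+2} + (-2n - 2) a_n = 0.
Thus a_{n+2} = (2n + 2) / ((n+1)(n+2)) * a_n.

Check with a_0 = 1, a_1 = -1 (apply the recurrence for n = 0, 1, 2, 3): a_0 = 1, a_1 = -1, a_2 = 1, a_3 = -2/3, a_4 = 1/2, a_5 = -4/15.

a_(n+2) = (2n + 2) / ((n+1)(n+2)) * a_n; check: a_0 = 1, a_1 = -1, a_2 = 1, a_3 = -2/3, a_4 = 1/2, a_5 = -4/15


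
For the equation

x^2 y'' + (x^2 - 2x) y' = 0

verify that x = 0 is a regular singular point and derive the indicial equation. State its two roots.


Divide by x^2 to reach normal form y'' + P_1(x) y' + P_2(x) y = 0 with P_1(x) = 1 - 2/x and P_2(x) = 0.
x = 0 is a singular point because the y'-coefficient 1 - 2/x has a pole at x = 0.
It is a regular singular point because x P_1(x) = p(x) = x - 2 and x^2 P_2(x) = q(x) = 0 are polynomials, hence analytic at x = 0.
p(0) = -2,  q(0) = 0.
Indicial equation: r(r-1) + p(0) r + q(0) = 0, i.e. r^2 + (p(0) - 1) r + q(0) = 0, i.e. r^2 - 3 r = 0.
Discriminant: (-3)^2 - 4(0) = 9, so r = (3 ± 3)/2.
Solving: r_1 = 3, r_2 = 0.

indicial: r^2 - 3 r = 0; roots r_1 = 3, r_2 = 0


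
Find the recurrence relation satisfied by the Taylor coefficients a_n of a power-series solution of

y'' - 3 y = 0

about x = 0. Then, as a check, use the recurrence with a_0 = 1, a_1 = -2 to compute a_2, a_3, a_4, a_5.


Substitute y = sum_n a_n x^n into y'' + (const) y = 0.
y''(x) = sum_{n>=0} (n+2)(n+1) a_{n+2} x^n.
The ODE becomes sum_n [(n+2)(n+1) a_{n+2} - 3 a_n] x^n = 0.
Setting each coefficient to zero gives the recurrence:
  (n+2)(n+1) a_{n+2} - 3 a_n = 0,
  a_{n+2} = 3 / ((n+1)(n+2)) a_n.

Check with a_0 = 1, a_1 = -2 (apply the recurrence for n = 0, 1, 2, 3): a_0 = 1, a_1 = -2, a_2 = 3/2, a_3 = -1, a_4 = 3/8, a_5 = -3/20.

a_{n+2} = 3/((n+1)(n+2)) * a_n; check: a_0 = 1, a_1 = -2, a_2 = 3/2, a_3 = -1, a_4 = 3/8, a_5 = -3/20


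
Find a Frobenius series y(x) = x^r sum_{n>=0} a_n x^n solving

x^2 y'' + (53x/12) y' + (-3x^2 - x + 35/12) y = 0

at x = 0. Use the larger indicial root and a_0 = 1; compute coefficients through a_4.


Write in Frobenius form y'' + (p(x)/x) y' + (q(x)/x^2) y = 0:
  p(x) = 53/12,  q(x) = -3x^2 - x + 35/12.
Indicial equation: r(r-1) + (53/12) r + (35/12) = 0 -> roots r_1 = -5/3, r_2 = -7/4.
Take r = r_1 = -5/3. Let y(x) = x^r sum_{n>=0} a_n x^n with a_0 = 1.
Substitute y = x^r sum a_n x^n and match x^{r+n}. The recurrence is
  D(n) a_n - 1 a_{n-1} - 3 a_{n-2} = 0,  where D(n) = (r+n)(r+n-1) + (53/12)(r+n) + (35/12).
  a_n = [1 a_{n-1} + 3 a_{n-2}] / D(n).
Since the indicial polynomial factors as (r - r_1)(r - r_2), D(n) = (r_1 + n - r_1)(r_1 + n - r_2) = n(n + 1/12).
Evaluating step by step (a_0 = 1):
  n = 1: D(1) = 1(1 + 1/12) = 13/12; numerator = 1(1) = 1; a_1 = (1)/(13/12) = 12/13
  n = 2: D(2) = 2(2 + 1/12) = 25/6; numerator = 1(12/13) + 3(1) = 51/13; a_2 = (51/13)/(25/6) = 306/325
  n = 3: D(3) = 3(3 + 1/12) = 37/4; numerator = 1(306/325) + 3(12/13) = 1206/325; a_3 = (1206/325)/(37/4) = 4824/12025
  n = 4: D(4) = 4(4 + 1/12) = 49/3; numerator = 1(4824/12025) + 3(306/325) = 7758/2405; a_4 = (7758/2405)/(49/3) = 23274/117845

r = -5/3; a_0 = 1; a_1 = 12/13; a_2 = 306/325; a_3 = 4824/12025; a_4 = 23274/117845


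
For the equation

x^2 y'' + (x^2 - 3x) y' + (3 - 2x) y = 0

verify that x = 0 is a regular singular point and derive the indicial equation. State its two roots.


Divide by x^2 to reach normal form y'' + P_1(x) y' + P_2(x) y = 0 with P_1(x) = 1 - 3/x and P_2(x) = -2/x + 3/x^2.
x = 0 is a singular point because the y'-coefficient 1 - 3/x has a pole at x = 0 and the y-coefficient -2/x + 3/x^2 has a pole at x = 0.
It is a regular singular point because x P_1(x) = p(x) = x - 3 and x^2 P_2(x) = q(x) = 3 - 2x are polynomials, hence analytic at x = 0.
p(0) = -3,  q(0) = 3.
Indicial equation: r(r-1) + p(0) r + q(0) = 0, i.e. r^2 + (p(0) - 1) r + q(0) = 0, i.e. r^2 - 4 r + 3 = 0.
Discriminant: (-4)^2 - 4(3) = 4, so r = (4 ± 2)/2.
Solving: r_1 = 3, r_2 = 1.

indicial: r^2 - 4 r + 3 = 0; roots r_1 = 3, r_2 = 1


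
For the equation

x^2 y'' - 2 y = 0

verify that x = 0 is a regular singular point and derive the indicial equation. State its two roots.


Divide by x^2 to reach normal form y'' + P_1(x) y' + P_2(x) y = 0 with P_1(x) = 0 and P_2(x) = -2/x^2.
x = 0 is a singular point because the y-coefficient -2/x^2 has a pole at x = 0.
It is a regular singular point because x P_1(x) = p(x) = 0 and x^2 P_2(x) = q(x) = -2 are polynomials, hence analytic at x = 0.
p(0) = 0,  q(0) = -2.
Indicial equation: r(r-1) + p(0) r + q(0) = 0, i.e. r^2 + (p(0) - 1) r + q(0) = 0, i.e. r^2 - 1 r - 2 = 0.
Discriminant: (-1)^2 - 4(-2) = 9, so r = (1 ± 3)/2.
Solving: r_1 = 2, r_2 = -1.

indicial: r^2 - 1 r - 2 = 0; roots r_1 = 2, r_2 = -1


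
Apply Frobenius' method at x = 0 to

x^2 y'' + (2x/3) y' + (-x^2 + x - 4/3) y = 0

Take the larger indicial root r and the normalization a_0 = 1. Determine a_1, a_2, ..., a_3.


Write in Frobenius form y'' + (p(x)/x) y' + (q(x)/x^2) y = 0:
  p(x) = 2/3,  q(x) = -x^2 + x - 4/3.
Indicial equation: r(r-1) + (2/3) r + (-4/3) = 0 -> roots r_1 = 4/3, r_2 = -1.
Take r = r_1 = 4/3. Let y(x) = x^r sum_{n>=0} a_n x^n with a_0 = 1.
Substitute y = x^r sum a_n x^n and match x^{r+n}. The recurrence is
  D(n) a_n + 1 a_{n-1} - 1 a_{n-2} = 0,  where D(n) = (r+n)(r+n-1) + (2/3)(r+n) + (-4/3).
  a_n = [-1 a_{n-1} + 1 a_{n-2}] / D(n).
Since the indicial polynomial factors as (r - r_1)(r - r_2), D(n) = (r_1 + n - r_1)(r_1 + n - r_2) = n(n + 7/3).
Evaluating step by step (a_0 = 1):
  n = 1: D(1) = 1(1 + 7/3) = 10/3; numerator = -1(1) = -1; a_1 = (-1)/(10/3) = -3/10
  n = 2: D(2) = 2(2 + 7/3) = 26/3; numerator = -1(-3/10) + 1(1) = 13/10; a_2 = (13/10)/(26/3) = 3/20
  n = 3: D(3) = 3(3 + 7/3) = 16; numerator = -1(3/20) + 1(-3/10) = -9/20; a_3 = (-9/20)/(16) = -9/320

r = 4/3; a_0 = 1; a_1 = -3/10; a_2 = 3/20; a_3 = -9/320


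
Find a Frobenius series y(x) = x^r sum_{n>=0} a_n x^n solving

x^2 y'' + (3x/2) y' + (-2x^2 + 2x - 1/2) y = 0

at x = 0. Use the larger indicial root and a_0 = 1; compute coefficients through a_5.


Write in Frobenius form y'' + (p(x)/x) y' + (q(x)/x^2) y = 0:
  p(x) = 3/2,  q(x) = -2x^2 + 2x - 1/2.
Indicial equation: r(r-1) + (3/2) r + (-1/2) = 0 -> roots r_1 = 1/2, r_2 = -1.
Take r = r_1 = 1/2. Let y(x) = x^r sum_{n>=0} a_n x^n with a_0 = 1.
Substitute y = x^r sum a_n x^n and match x^{r+n}. The recurrence is
  D(n) a_n + 2 a_{n-1} - 2 a_{n-2} = 0,  where D(n) = (r+n)(r+n-1) + (3/2)(r+n) + (-1/2).
  a_n = [-2 a_{n-1} + 2 a_{n-2}] / D(n).
Since the indicial polynomial factors as (r - r_1)(r - r_2), D(n) = (r_1 + n - r_1)(r_1 + n - r_2) = n(n + 3/2).
Evaluating step by step (a_0 = 1):
  n = 1: D(1) = 1(1 + 3/2) = 5/2; numerator = -2(1) = -2; a_1 = (-2)/(5/2) = -4/5
  n = 2: D(2) = 2(2 + 3/2) = 7; numerator = -2(-4/5) + 2(1) = 18/5; a_2 = (18/5)/(7) = 18/35
  n = 3: D(3) = 3(3 + 3/2) = 27/2; numerator = -2(18/35) + 2(-4/5) = -92/35; a_3 = (-92/35)/(27/2) = -184/945
  n = 4: D(4) = 4(4 + 3/2) = 22; numerator = -2(-184/945) + 2(18/35) = 268/189; a_4 = (268/189)/(22) = 134/2079
  n = 5: D(5) = 5(5 + 3/2) = 65/2; numerator = -2(134/2079) + 2(-184/945) = -1796/3465; a_5 = (-1796/3465)/(65/2) = -3592/225225

r = 1/2; a_0 = 1; a_1 = -4/5; a_2 = 18/35; a_3 = -184/945; a_4 = 134/2079; a_5 = -3592/225225


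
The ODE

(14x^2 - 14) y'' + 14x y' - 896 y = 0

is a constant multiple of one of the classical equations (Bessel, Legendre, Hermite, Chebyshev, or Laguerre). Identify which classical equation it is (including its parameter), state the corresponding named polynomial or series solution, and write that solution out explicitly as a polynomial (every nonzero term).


All three coefficients share the factor -14; dividing through by -14 gives  (1 - x^2) y'' - x y' + 64 y = 0.
This matches the Chebyshev equation (1 - x^2) y'' - x y' + n^2 y = 0 (note the -x y' term, not -2x y') with n^2 = 64, so n = 8; the polynomial solution is T_8(x).
With y = sum_k a_k x^k, matching x^k gives (k+2)(k+1) a_{k+2} = (k^2 - n^2) a_k = (k - 8)(k + 8) a_k. The right side vanishes at k = 8, so the series with the parity of 8 terminates at degree 8.
Standard normalization: leading coefficient of T_n is 2^(n-1), so a_8 = 2^7 = 128. Work downward with a_k = (k+1)(k+2) a_{k+2} / ((k - 8)(k + 8)):
  a_6 = (7)(8)(128) / ((6 - 8)(6 + 8)) = 7168/(-28) = -256
  a_4 = (5)(6)(-256) / ((4 - 8)(4 + 8)) = -7680/(-48) = 160
  a_2 = (3)(4)(160) / ((2 - 8)(2 + 8)) = 1920/(-60) = -32
  a_0 = (1)(2)(-32) / ((0 - 8)(0 + 8)) = -64/(-64) = 1
Hence T_8(x) = 128 x^8 - 256 x^6 + 160 x^4 - 32 x^2 + 1.

T_8(x); series = 128 x^8 - 256 x^6 + 160 x^4 - 32 x^2 + 1


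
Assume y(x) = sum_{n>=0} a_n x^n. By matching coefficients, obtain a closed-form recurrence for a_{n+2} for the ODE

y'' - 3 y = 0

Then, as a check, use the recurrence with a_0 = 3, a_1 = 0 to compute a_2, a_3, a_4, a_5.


Substitute y = sum_n a_n x^n into y'' + (const) y = 0.
y''(x) = sum_{n>=0} (n+2)(n+1) a_{n+2} x^n.
The ODE becomes sum_n [(n+2)(n+1) a_{n+2} - 3 a_n] x^n = 0.
Setting each coefficient to zero gives the recurrence:
  (n+2)(n+1) a_{n+2} - 3 a_n = 0,
  a_{n+2} = 3 / ((n+1)(n+2)) a_n.

Check with a_0 = 3, a_1 = 0 (apply the recurrence for n = 0, 1, 2, 3): a_0 = 3, a_1 = 0, a_2 = 9/2, a_3 = 0, a_4 = 9/8, a_5 = 0.

a_{n+2} = 3/((n+1)(n+2)) * a_n; check: a_0 = 3, a_1 = 0, a_2 = 9/2, a_3 = 0, a_4 = 9/8, a_5 = 0


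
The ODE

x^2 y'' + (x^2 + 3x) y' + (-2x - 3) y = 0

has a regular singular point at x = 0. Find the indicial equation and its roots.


Divide by x^2 to reach normal form y'' + P_1(x) y' + P_2(x) y = 0 with P_1(x) = 1 + 3/x and P_2(x) = -2/x - 3/x^2.
x = 0 is a singular point because the y'-coefficient 1 + 3/x has a pole at x = 0 and the y-coefficient -2/x - 3/x^2 has a pole at x = 0.
It is a regular singular point because x P_1(x) = p(x) = x + 3 and x^2 P_2(x) = q(x) = -2x - 3 are polynomials, hence analytic at x = 0.
p(0) = 3,  q(0) = -3.
Indicial equation: r(r-1) + p(0) r + q(0) = 0, i.e. r^2 + (p(0) - 1) r + q(0) = 0, i.e. r^2 + 2 r - 3 = 0.
Discriminant: (2)^2 - 4(-3) = 16, so r = (-2 ± 4)/2.
Solving: r_1 = 1, r_2 = -3.

indicial: r^2 + 2 r - 3 = 0; roots r_1 = 1, r_2 = -3


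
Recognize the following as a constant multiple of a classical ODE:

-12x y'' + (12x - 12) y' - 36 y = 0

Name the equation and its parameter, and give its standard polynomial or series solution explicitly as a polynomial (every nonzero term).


All three coefficients share the factor -12; dividing through by -12 gives  x y'' + (1 - x) y' + 3 y = 0.
This matches the Laguerre equation x y'' + (1 - x) y' + n y = 0 with n = 3; the polynomial solution is L_3(x).
With y = sum_k a_k x^k, matching x^k gives (k+1)k a_{k+1} + (k+1) a_{k+1} - k a_k + n a_k = 0, i.e. (k+1)^2 a_{k+1} = (k - n) a_k = (k - 3) a_k. The right side vanishes at k = 3, so the series terminates at degree 3.
Standard normalization L_n(0) = 1 gives a_0 = 1. Work upward with a_{k+1} = (k - 3) a_k / (k+1)^2:
  a_1 = (0 - 3)(1) / 1^2 = -3/1 = -3
  a_2 = (1 - 3)(-3) / 2^2 = 6/4 = 3/2
  a_3 = (2 - 3)(3/2) / 3^2 = (-3/2)/9 = -1/6
Hence L_3(x) = -x^3/6 + 3 x^2/2 - 3 x + 1.

L_3(x); series = -x^3/6 + 3 x^2/2 - 3 x + 1


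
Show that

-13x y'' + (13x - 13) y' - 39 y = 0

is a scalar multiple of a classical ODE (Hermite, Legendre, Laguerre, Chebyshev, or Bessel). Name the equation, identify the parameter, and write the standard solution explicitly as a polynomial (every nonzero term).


All three coefficients share the factor -13; dividing through by -13 gives  x y'' + (1 - x) y' + 3 y = 0.
This matches the Laguerre equation x y'' + (1 - x) y' + n y = 0 with n = 3; the polynomial solution is L_3(x).
With y = sum_k a_k x^k, matching x^k gives (k+1)k a_{k+1} + (k+1) a_{k+1} - k a_k + n a_k = 0, i.e. (k+1)^2 a_{k+1} = (k - n) a_k = (k - 3) a_k. The right side vanishes at k = 3, so the series terminates at degree 3.
Standard normalization L_n(0) = 1 gives a_0 = 1. Work upward with a_{k+1} = (k - 3) a_k / (k+1)^2:
  a_1 = (0 - 3)(1) / 1^2 = -3/1 = -3
  a_2 = (1 - 3)(-3) / 2^2 = 6/4 = 3/2
  a_3 = (2 - 3)(3/2) / 3^2 = (-3/2)/9 = -1/6
Hence L_3(x) = -x^3/6 + 3 x^2/2 - 3 x + 1.

L_3(x); series = -x^3/6 + 3 x^2/2 - 3 x + 1


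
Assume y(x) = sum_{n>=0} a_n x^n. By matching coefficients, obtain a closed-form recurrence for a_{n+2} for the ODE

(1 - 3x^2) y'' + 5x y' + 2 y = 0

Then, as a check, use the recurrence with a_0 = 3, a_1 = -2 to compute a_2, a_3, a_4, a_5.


Substitute y = sum_n a_n x^n.
(1 - 3 x^2) y'' contributes (n+2)(n+1) a_{n+2} - 3 n(n-1) a_n at x^n.
5 x y'(x) contributes 5 n a_n at x^n.
2 y(x) contributes 2 a_n at x^n.
Matching x^n: (n+2)(n+1) a_{n+2} + (-3 n(n-1) + 5 n + 2) a_n = 0.
Thus a_{n+2} = (3 n(n-1) - 5 n - 2) / ((n+1)(n+2)) * a_n.

Check with a_0 = 3, a_1 = -2 (apply the recurrence for n = 0, 1, 2, 3): a_0 = 3, a_1 = -2, a_2 = -3, a_3 = 7/3, a_4 = 3/2, a_5 = 7/60.

a_(n+2) = (3 n(n-1) - 5 n - 2) / ((n+1)(n+2)) * a_n; check: a_0 = 3, a_1 = -2, a_2 = -3, a_3 = 7/3, a_4 = 3/2, a_5 = 7/60


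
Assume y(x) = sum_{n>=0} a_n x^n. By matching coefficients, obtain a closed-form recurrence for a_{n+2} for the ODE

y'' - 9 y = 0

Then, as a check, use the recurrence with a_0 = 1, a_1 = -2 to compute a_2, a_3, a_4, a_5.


Substitute y = sum_n a_n x^n into y'' + (const) y = 0.
y''(x) = sum_{n>=0} (n+2)(n+1) a_{n+2} x^n.
The ODE becomes sum_n [(n+2)(n+1) a_{n+2} - 9 a_n] x^n = 0.
Setting each coefficient to zero gives the recurrence:
  (n+2)(n+1) a_{n+2} - 9 a_n = 0,
  a_{n+2} = 9 / ((n+1)(n+2)) a_n.

Check with a_0 = 1, a_1 = -2 (apply the recurrence for n = 0, 1, 2, 3): a_0 = 1, a_1 = -2, a_2 = 9/2, a_3 = -3, a_4 = 27/8, a_5 = -27/20.

a_{n+2} = 9/((n+1)(n+2)) * a_n; check: a_0 = 1, a_1 = -2, a_2 = 9/2, a_3 = -3, a_4 = 27/8, a_5 = -27/20


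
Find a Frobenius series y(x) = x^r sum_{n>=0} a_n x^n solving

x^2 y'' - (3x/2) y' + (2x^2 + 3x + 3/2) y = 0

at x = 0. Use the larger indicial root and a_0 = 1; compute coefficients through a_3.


Write in Frobenius form y'' + (p(x)/x) y' + (q(x)/x^2) y = 0:
  p(x) = -3/2,  q(x) = 2x^2 + 3x + 3/2.
Indicial equation: r(r-1) + (-3/2) r + (3/2) = 0 -> roots r_1 = 3/2, r_2 = 1.
Take r = r_1 = 3/2. Let y(x) = x^r sum_{n>=0} a_n x^n with a_0 = 1.
Substitute y = x^r sum a_n x^n and match x^{r+n}. The recurrence is
  D(n) a_n + 3 a_{n-1} + 2 a_{n-2} = 0,  where D(n) = (r+n)(r+n-1) + (-3/2)(r+n) + (3/2).
  a_n = [-3 a_{n-1} - 2 a_{n-2}] / D(n).
Since the indicial polynomial factors as (r - r_1)(r - r_2), D(n) = (r_1 + n - r_1)(r_1 + n - r_2) = n(n + 1/2).
Evaluating step by step (a_0 = 1):
  n = 1: D(1) = 1(1 + 1/2) = 3/2; numerator = -3(1) = -3; a_1 = (-3)/(3/2) = -2
  n = 2: D(2) = 2(2 + 1/2) = 5; numerator = -3(-2) - 2(1) = 4; a_2 = (4)/(5) = 4/5
  n = 3: D(3) = 3(3 + 1/2) = 21/2; numerator = -3(4/5) - 2(-2) = 8/5; a_3 = (8/5)/(21/2) = 16/105

r = 3/2; a_0 = 1; a_1 = -2; a_2 = 4/5; a_3 = 16/105


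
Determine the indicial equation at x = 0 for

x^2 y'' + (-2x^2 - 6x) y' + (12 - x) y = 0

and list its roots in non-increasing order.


Divide by x^2 to reach normal form y'' + P_1(x) y' + P_2(x) y = 0 with P_1(x) = -2 - 6/x and P_2(x) = -1/x + 12/x^2.
x = 0 is a singular point because the y'-coefficient -2 - 6/x has a pole at x = 0 and the y-coefficient -1/x + 12/x^2 has a pole at x = 0.
It is a regular singular point because x P_1(x) = p(x) = -2x - 6 and x^2 P_2(x) = q(x) = 12 - x are polynomials, hence analytic at x = 0.
p(0) = -6,  q(0) = 12.
Indicial equation: r(r-1) + p(0) r + q(0) = 0, i.e. r^2 + (p(0) - 1) r + q(0) = 0, i.e. r^2 - 7 r + 12 = 0.
Discriminant: (-7)^2 - 4(12) = 1, so r = (7 ± 1)/2.
Solving: r_1 = 4, r_2 = 3.

indicial: r^2 - 7 r + 12 = 0; roots r_1 = 4, r_2 = 3


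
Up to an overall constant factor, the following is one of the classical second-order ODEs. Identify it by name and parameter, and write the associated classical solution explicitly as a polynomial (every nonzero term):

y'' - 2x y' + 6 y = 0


The equation is already in a standard form:  y'' - 2x y' + 6 y = 0.
This matches the Hermite equation y'' - 2x y' + 2n y = 0 with 2n = 6, so n = 3; the polynomial solution is H_3(x).
With y = sum_k a_k x^k, matching x^k gives (k+2)(k+1) a_{k+2} = 2(k - n) a_k = 2(k - 3) a_k. The right side vanishes at k = 3, so the series with the parity of 3 terminates at degree 3.
Standard normalization: leading coefficient of H_n is 2^n, so a_3 = 2^3 = 8. Work downward with a_k = (k+1)(k+2) a_{k+2} / (2(k - n)):
  a_1 = (2)(3)(8) / (2(1 - 3)) = 48/(-4) = -12
Hence H_3(x) = 8 x^3 - 12 x.

H_3(x); series = 8 x^3 - 12 x


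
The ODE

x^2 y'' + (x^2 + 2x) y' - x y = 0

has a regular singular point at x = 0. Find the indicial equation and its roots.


Divide by x^2 to reach normal form y'' + P_1(x) y' + P_2(x) y = 0 with P_1(x) = 1 + 2/x and P_2(x) = -1/x.
x = 0 is a singular point because the y'-coefficient 1 + 2/x has a pole at x = 0 and the y-coefficient -1/x has a pole at x = 0.
It is a regular singular point because x P_1(x) = p(x) = x + 2 and x^2 P_2(x) = q(x) = -x are polynomials, hence analytic at x = 0.
p(0) = 2,  q(0) = 0.
Indicial equation: r(r-1) + p(0) r + q(0) = 0, i.e. r^2 + (p(0) - 1) r + q(0) = 0, i.e. r^2 + 1 r = 0.
Discriminant: (1)^2 - 4(0) = 1, so r = (-1 ± 1)/2.
Solving: r_1 = 0, r_2 = -1.

indicial: r^2 + 1 r = 0; roots r_1 = 0, r_2 = -1


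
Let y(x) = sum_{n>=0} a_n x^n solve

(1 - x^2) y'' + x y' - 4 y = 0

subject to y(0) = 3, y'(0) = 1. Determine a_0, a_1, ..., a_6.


Ansatz: y(x) = sum_{n>=0} a_n x^n, so y'(x) = sum_{n>=1} n a_n x^(n-1) and y''(x) = sum_{n>=2} n(n-1) a_n x^(n-2).
Substitute into P(x) y'' + Q(x) y' + R(x) y = 0 with P(x) = 1 - x^2, Q(x) = x, R(x) = -4, and match powers of x.
Initial conditions: a_0 = 3, a_1 = 1.
Setting the coefficient of each power of x to zero and solving order by order (substituting the coefficients already found):
  x^0: 2 a_2 - 4 a_0 = 0  ->  2 a_2 = 4 a_0 = 12  ->  a_2 = 6
  x^1: 6 a_3 - 3 a_1 = 0  ->  6 a_3 = 3 a_1 = 3  ->  a_3 = 1/2
  x^2: 12 a_4 - 4 a_2 = 0  ->  12 a_4 = 4 a_2 = 24  ->  a_4 = 2
  x^3: 20 a_5 - 7 a_3 = 0  ->  20 a_5 = 7 a_3 = 7/2  ->  a_5 = 7/40
  x^4: 30 a_6 - 12 a_4 = 0  ->  30 a_6 = 12 a_4 = 24  ->  a_6 = 4/5
Truncated series: y(x) = 3 + x + 6 x^2 + (1/2) x^3 + 2 x^4 + (7/40) x^5 + (4/5) x^6 + O(x^7).

a_0 = 3; a_1 = 1; a_2 = 6; a_3 = 1/2; a_4 = 2; a_5 = 7/40; a_6 = 4/5


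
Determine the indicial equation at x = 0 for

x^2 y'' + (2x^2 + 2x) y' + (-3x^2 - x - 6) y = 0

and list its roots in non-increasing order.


Divide by x^2 to reach normal form y'' + P_1(x) y' + P_2(x) y = 0 with P_1(x) = 2 + 2/x and P_2(x) = -3 - 1/x - 6/x^2.
x = 0 is a singular point because the y'-coefficient 2 + 2/x has a pole at x = 0 and the y-coefficient -3 - 1/x - 6/x^2 has a pole at x = 0.
It is a regular singular point because x P_1(x) = p(x) = 2x + 2 and x^2 P_2(x) = q(x) = -3x^2 - x - 6 are polynomials, hence analytic at x = 0.
p(0) = 2,  q(0) = -6.
Indicial equation: r(r-1) + p(0) r + q(0) = 0, i.e. r^2 + (p(0) - 1) r + q(0) = 0, i.e. r^2 + 1 r - 6 = 0.
Discriminant: (1)^2 - 4(-6) = 25, so r = (-1 ± 5)/2.
Solving: r_1 = 2, r_2 = -3.

indicial: r^2 + 1 r - 6 = 0; roots r_1 = 2, r_2 = -3


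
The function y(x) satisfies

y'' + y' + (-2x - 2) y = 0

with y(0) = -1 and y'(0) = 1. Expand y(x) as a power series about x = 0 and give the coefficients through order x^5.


Ansatz: y(x) = sum_{n>=0} a_n x^n, so y'(x) = sum_{n>=1} n a_n x^(n-1) and y''(x) = sum_{n>=2} n(n-1) a_n x^(n-2).
Substitute into P(x) y'' + Q(x) y' + R(x) y = 0 with P(x) = 1, Q(x) = 1, R(x) = -2x - 2, and match powers of x.
Initial conditions: a_0 = -1, a_1 = 1.
Setting the coefficient of each power of x to zero and solving order by order (substituting the coefficients already found):
  x^0: 2 a_2 + a_1 - 2 a_0 = 0  ->  2 a_2 = -a_1 + 2 a_0 = -3  ->  a_2 = -3/2
  x^1: 6 a_3 + 2 a_2 - 2 a_1 - 2 a_0 = 0  ->  6 a_3 = -2 a_2 + 2 a_1 + 2 a_0 = 3  ->  a_3 = 1/2
  x^2: 12 a_4 + 3 a_3 - 2 a_2 - 2 a_1 = 0  ->  12 a_4 = -3 a_3 + 2 a_2 + 2 a_1 = -5/2  ->  a_4 = -5/24
  x^3: 20 a_5 + 4 a_4 - 2 a_3 - 2 a_2 = 0  ->  20 a_5 = -4 a_4 + 2 a_3 + 2 a_2 = -7/6  ->  a_5 = -7/120
Truncated series: y(x) = -1 + x - (3/2) x^2 + (1/2) x^3 - (5/24) x^4 - (7/120) x^5 + O(x^6).

a_0 = -1; a_1 = 1; a_2 = -3/2; a_3 = 1/2; a_4 = -5/24; a_5 = -7/120


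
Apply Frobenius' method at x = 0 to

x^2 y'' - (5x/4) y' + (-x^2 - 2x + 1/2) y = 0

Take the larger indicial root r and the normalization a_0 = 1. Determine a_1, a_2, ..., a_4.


Write in Frobenius form y'' + (p(x)/x) y' + (q(x)/x^2) y = 0:
  p(x) = -5/4,  q(x) = -x^2 - 2x + 1/2.
Indicial equation: r(r-1) + (-5/4) r + (1/2) = 0 -> roots r_1 = 2, r_2 = 1/4.
Take r = r_1 = 2. Let y(x) = x^r sum_{n>=0} a_n x^n with a_0 = 1.
Substitute y = x^r sum a_n x^n and match x^{r+n}. The recurrence is
  D(n) a_n - 2 a_{n-1} - 1 a_{n-2} = 0,  where D(n) = (r+n)(r+n-1) + (-5/4)(r+n) + (1/2).
  a_n = [2 a_{n-1} + 1 a_{n-2}] / D(n).
Since the indicial polynomial factors as (r - r_1)(r - r_2), D(n) = (r_1 + n - r_1)(r_1 + n - r_2) = n(n + 7/4).
Evaluating step by step (a_0 = 1):
  n = 1: D(1) = 1(1 + 7/4) = 11/4; numerator = 2(1) = 2; a_1 = (2)/(11/4) = 8/11
  n = 2: D(2) = 2(2 + 7/4) = 15/2; numerator = 2(8/11) + 1(1) = 27/11; a_2 = (27/11)/(15/2) = 18/55
  n = 3: D(3) = 3(3 + 7/4) = 57/4; numerator = 2(18/55) + 1(8/11) = 76/55; a_3 = (76/55)/(57/4) = 16/165
  n = 4: D(4) = 4(4 + 7/4) = 23; numerator = 2(16/165) + 1(18/55) = 86/165; a_4 = (86/165)/(23) = 86/3795

r = 2; a_0 = 1; a_1 = 8/11; a_2 = 18/55; a_3 = 16/165; a_4 = 86/3795


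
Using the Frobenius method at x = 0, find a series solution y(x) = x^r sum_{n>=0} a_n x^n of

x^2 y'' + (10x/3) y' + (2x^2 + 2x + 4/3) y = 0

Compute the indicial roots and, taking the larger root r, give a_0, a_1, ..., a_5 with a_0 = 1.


Write in Frobenius form y'' + (p(x)/x) y' + (q(x)/x^2) y = 0:
  p(x) = 10/3,  q(x) = 2x^2 + 2x + 4/3.
Indicial equation: r(r-1) + (10/3) r + (4/3) = 0 -> roots r_1 = -1, r_2 = -4/3.
Take r = r_1 = -1. Let y(x) = x^r sum_{n>=0} a_n x^n with a_0 = 1.
Substitute y = x^r sum a_n x^n and match x^{r+n}. The recurrence is
  D(n) a_n + 2 a_{n-1} + 2 a_{n-2} = 0,  where D(n) = (r+n)(r+n-1) + (10/3)(r+n) + (4/3).
  a_n = [-2 a_{n-1} - 2 a_{n-2}] / D(n).
Since the indicial polynomial factors as (r - r_1)(r - r_2), D(n) = (r_1 + n - r_1)(r_1 + n - r_2) = n(n + 1/3).
Evaluating step by step (a_0 = 1):
  n = 1: D(1) = 1(1 + 1/3) = 4/3; numerator = -2(1) = -2; a_1 = (-2)/(4/3) = -3/2
  n = 2: D(2) = 2(2 + 1/3) = 14/3; numerator = -2(-3/2) - 2(1) = 1; a_2 = (1)/(14/3) = 3/14
  n = 3: D(3) = 3(3 + 1/3) = 10; numerator = -2(3/14) - 2(-3/2) = 18/7; a_3 = (18/7)/(10) = 9/35
  n = 4: D(4) = 4(4 + 1/3) = 52/3; numerator = -2(9/35) - 2(3/14) = -33/35; a_4 = (-33/35)/(52/3) = -99/1820
  n = 5: D(5) = 5(5 + 1/3) = 80/3; numerator = -2(-99/1820) - 2(9/35) = -369/910; a_5 = (-369/910)/(80/3) = -1107/72800

r = -1; a_0 = 1; a_1 = -3/2; a_2 = 3/14; a_3 = 9/35; a_4 = -99/1820; a_5 = -1107/72800


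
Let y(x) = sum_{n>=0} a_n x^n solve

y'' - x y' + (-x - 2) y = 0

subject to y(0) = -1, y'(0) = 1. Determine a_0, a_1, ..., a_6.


Ansatz: y(x) = sum_{n>=0} a_n x^n, so y'(x) = sum_{n>=1} n a_n x^(n-1) and y''(x) = sum_{n>=2} n(n-1) a_n x^(n-2).
Substitute into P(x) y'' + Q(x) y' + R(x) y = 0 with P(x) = 1, Q(x) = -x, R(x) = -x - 2, and match powers of x.
Initial conditions: a_0 = -1, a_1 = 1.
Setting the coefficient of each power of x to zero and solving order by order (substituting the coefficients already found):
  x^0: 2 a_2 - 2 a_0 = 0  ->  2 a_2 = 2 a_0 = -2  ->  a_2 = -1
  x^1: 6 a_3 - 3 a_1 - a_0 = 0  ->  6 a_3 = 3 a_1 + a_0 = 2  ->  a_3 = 1/3
  x^2: 12 a_4 - 4 a_2 - a_1 = 0  ->  12 a_4 = 4 a_2 + a_1 = -3  ->  a_4 = -1/4
  x^3: 20 a_5 - 5 a_3 - a_2 = 0  ->  20 a_5 = 5 a_3 + a_2 = 2/3  ->  a_5 = 1/30
  x^4: 30 a_6 - 6 a_4 - a_3 = 0  ->  30 a_6 = 6 a_4 + a_3 = -7/6  ->  a_6 = -7/180
Truncated series: y(x) = -1 + x - x^2 + (1/3) x^3 - (1/4) x^4 + (1/30) x^5 - (7/180) x^6 + O(x^7).

a_0 = -1; a_1 = 1; a_2 = -1; a_3 = 1/3; a_4 = -1/4; a_5 = 1/30; a_6 = -7/180


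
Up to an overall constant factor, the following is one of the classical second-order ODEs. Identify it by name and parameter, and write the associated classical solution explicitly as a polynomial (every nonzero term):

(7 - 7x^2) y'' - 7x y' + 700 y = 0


All three coefficients share the factor 7; dividing through by 7 gives  (1 - x^2) y'' - x y' + 100 y = 0.
This matches the Chebyshev equation (1 - x^2) y'' - x y' + n^2 y = 0 (note the -x y' term, not -2x y') with n^2 = 100, so n = 10; the polynomial solution is T_10(x).
With y = sum_k a_k x^k, matching x^k gives (k+2)(k+1) a_{k+2} = (k^2 - n^2) a_k = (k - 10)(k + 10) a_k. The right side vanishes at k = 10, so the series with the parity of 10 terminates at degree 10.
Standard normalization: leading coefficient of T_n is 2^(n-1), so a_10 = 2^9 = 512. Work downward with a_k = (k+1)(k+2) a_{k+2} / ((k - 10)(k + 10)):
  a_8 = (9)(10)(512) / ((8 - 10)(8 + 10)) = 46080/(-36) = -1280
  a_6 = (7)(8)(-1280) / ((6 - 10)(6 + 10)) = -71680/(-64) = 1120
  a_4 = (5)(6)(1120) / ((4 - 10)(4 + 10)) = 33600/(-84) = -400
  a_2 = (3)(4)(-400) / ((2 - 10)(2 + 10)) = -4800/(-96) = 50
  a_0 = (1)(2)(50) / ((0 - 10)(0 + 10)) = 100/(-100) = -1
Hence T_10(x) = 512 x^10 - 1280 x^8 + 1120 x^6 - 400 x^4 + 50 x^2 - 1.

T_10(x); series = 512 x^10 - 1280 x^8 + 1120 x^6 - 400 x^4 + 50 x^2 - 1


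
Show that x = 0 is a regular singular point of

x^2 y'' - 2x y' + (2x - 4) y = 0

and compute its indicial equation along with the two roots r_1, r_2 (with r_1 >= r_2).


Divide by x^2 to reach normal form y'' + P_1(x) y' + P_2(x) y = 0 with P_1(x) = -2/x and P_2(x) = 2/x - 4/x^2.
x = 0 is a singular point because the y'-coefficient -2/x has a pole at x = 0 and the y-coefficient 2/x - 4/x^2 has a pole at x = 0.
It is a regular singular point because x P_1(x) = p(x) = -2 and x^2 P_2(x) = q(x) = 2x - 4 are polynomials, hence analytic at x = 0.
p(0) = -2,  q(0) = -4.
Indicial equation: r(r-1) + p(0) r + q(0) = 0, i.e. r^2 + (p(0) - 1) r + q(0) = 0, i.e. r^2 - 3 r - 4 = 0.
Discriminant: (-3)^2 - 4(-4) = 25, so r = (3 ± 5)/2.
Solving: r_1 = 4, r_2 = -1.

indicial: r^2 - 3 r - 4 = 0; roots r_1 = 4, r_2 = -1


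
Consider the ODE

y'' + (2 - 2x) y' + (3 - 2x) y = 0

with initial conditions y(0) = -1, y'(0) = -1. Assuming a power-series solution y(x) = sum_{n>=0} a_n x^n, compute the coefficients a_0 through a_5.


Ansatz: y(x) = sum_{n>=0} a_n x^n, so y'(x) = sum_{n>=1} n a_n x^(n-1) and y''(x) = sum_{n>=2} n(n-1) a_n x^(n-2).
Substitute into P(x) y'' + Q(x) y' + R(x) y = 0 with P(x) = 1, Q(x) = 2 - 2x, R(x) = 3 - 2x, and match powers of x.
Initial conditions: a_0 = -1, a_1 = -1.
Setting the coefficient of each power of x to zero and solving order by order (substituting the coefficients already found):
  x^0: 2 a_2 + 2 a_1 + 3 a_0 = 0  ->  2 a_2 = -2 a_1 - 3 a_0 = 5  ->  a_2 = 5/2
  x^1: 6 a_3 + 4 a_2 + a_1 - 2 a_0 = 0  ->  6 a_3 = -4 a_2 - a_1 + 2 a_0 = -11  ->  a_3 = -11/6
  x^2: 12 a_4 + 6 a_3 - a_2 - 2 a_1 = 0  ->  12 a_4 = -6 a_3 + a_2 + 2 a_1 = 23/2  ->  a_4 = 23/24
  x^3: 20 a_5 + 8 a_4 - 3 a_3 - 2 a_2 = 0  ->  20 a_5 = -8 a_4 + 3 a_3 + 2 a_2 = -49/6  ->  a_5 = -49/120
Truncated series: y(x) = -1 - x + (5/2) x^2 - (11/6) x^3 + (23/24) x^4 - (49/120) x^5 + O(x^6).

a_0 = -1; a_1 = -1; a_2 = 5/2; a_3 = -11/6; a_4 = 23/24; a_5 = -49/120


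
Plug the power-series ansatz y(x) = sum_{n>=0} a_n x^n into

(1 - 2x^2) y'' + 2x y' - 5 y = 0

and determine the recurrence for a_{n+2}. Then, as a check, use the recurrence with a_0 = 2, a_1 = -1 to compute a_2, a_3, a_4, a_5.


Substitute y = sum_n a_n x^n.
(1 - 2 x^2) y'' contributes (n+2)(n+1) a_{n+2} - 2 n(n-1) a_n at x^n.
2 x y'(x) contributes 2 n a_n at x^n.
-5 y(x) contributes -5 a_n at x^n.
Matching x^n: (n+2)(n+1) a_{n+2} + (-2 n(n-1) + 2 n - 5) a_n = 0.
Thus a_{n+2} = (2 n(n-1) - 2 n + 5) / ((n+1)(n+2)) * a_n.

Check with a_0 = 2, a_1 = -1 (apply the recurrence for n = 0, 1, 2, 3): a_0 = 2, a_1 = -1, a_2 = 5, a_3 = -1/2, a_4 = 25/12, a_5 = -11/40.

a_(n+2) = (2 n(n-1) - 2 n + 5) / ((n+1)(n+2)) * a_n; check: a_0 = 2, a_1 = -1, a_2 = 5, a_3 = -1/2, a_4 = 25/12, a_5 = -11/40


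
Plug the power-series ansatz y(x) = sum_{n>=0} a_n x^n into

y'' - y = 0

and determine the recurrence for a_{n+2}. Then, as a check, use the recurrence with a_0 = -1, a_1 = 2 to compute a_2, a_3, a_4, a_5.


Substitute y = sum_n a_n x^n into y'' + (const) y = 0.
y''(x) = sum_{n>=0} (n+2)(n+1) a_{n+2} x^n.
The ODE becomes sum_n [(n+2)(n+1) a_{n+2} - 1 a_n] x^n = 0.
Setting each coefficient to zero gives the recurrence:
  (n+2)(n+1) a_{n+2} - 1 a_n = 0,
  a_{n+2} = 1 / ((n+1)(n+2)) a_n.

Check with a_0 = -1, a_1 = 2 (apply the recurrence for n = 0, 1, 2, 3): a_0 = -1, a_1 = 2, a_2 = -1/2, a_3 = 1/3, a_4 = -1/24, a_5 = 1/60.

a_{n+2} = 1/((n+1)(n+2)) * a_n; check: a_0 = -1, a_1 = 2, a_2 = -1/2, a_3 = 1/3, a_4 = -1/24, a_5 = 1/60


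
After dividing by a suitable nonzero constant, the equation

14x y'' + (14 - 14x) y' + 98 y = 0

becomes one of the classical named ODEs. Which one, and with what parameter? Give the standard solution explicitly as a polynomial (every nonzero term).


All three coefficients share the factor 14; dividing through by 14 gives  x y'' + (1 - x) y' + 7 y = 0.
This matches the Laguerre equation x y'' + (1 - x) y' + n y = 0 with n = 7; the polynomial solution is L_7(x).
With y = sum_k a_k x^k, matching x^k gives (k+1)k a_{k+1} + (k+1) a_{k+1} - k a_k + n a_k = 0, i.e. (k+1)^2 a_{k+1} = (k - n) a_k = (k - 7) a_k. The right side vanishes at k = 7, so the series terminates at degree 7.
Standard normalization L_n(0) = 1 gives a_0 = 1. Work upward with a_{k+1} = (k - 7) a_k / (k+1)^2:
  a_1 = (0 - 7)(1) / 1^2 = -7/1 = -7
  a_2 = (1 - 7)(-7) / 2^2 = 42/4 = 21/2
  a_3 = (2 - 7)(21/2) / 3^2 = (-105/2)/9 = -35/6
  a_4 = (3 - 7)(-35/6) / 4^2 = (70/3)/16 = 35/24
  a_5 = (4 - 7)(35/24) / 5^2 = (-35/8)/25 = -7/40
  a_6 = (5 - 7)(-7/40) / 6^2 = (7/20)/36 = 7/720
  a_7 = (6 - 7)(7/720) / 7^2 = (-7/720)/49 = -1/5040
Hence L_7(x) = -x^7/5040 + 7 x^6/720 - 7 x^5/40 + 35 x^4/24 - 35 x^3/6 + 21 x^2/2 - 7 x + 1.

L_7(x); series = -x^7/5040 + 7 x^6/720 - 7 x^5/40 + 35 x^4/24 - 35 x^3/6 + 21 x^2/2 - 7 x + 1


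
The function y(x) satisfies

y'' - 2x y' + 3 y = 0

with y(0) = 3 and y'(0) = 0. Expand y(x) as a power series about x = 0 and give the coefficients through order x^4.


Ansatz: y(x) = sum_{n>=0} a_n x^n, so y'(x) = sum_{n>=1} n a_n x^(n-1) and y''(x) = sum_{n>=2} n(n-1) a_n x^(n-2).
Substitute into P(x) y'' + Q(x) y' + R(x) y = 0 with P(x) = 1, Q(x) = -2x, R(x) = 3, and match powers of x.
Initial conditions: a_0 = 3, a_1 = 0.
Setting the coefficient of each power of x to zero and solving order by order (substituting the coefficients already found):
  x^0: 2 a_2 + 3 a_0 = 0  ->  2 a_2 = -3 a_0 = -9  ->  a_2 = -9/2
  x^1: 6 a_3 + a_1 = 0  ->  6 a_3 = -a_1 = 0  ->  a_3 = 0
  x^2: 12 a_4 - a_2 = 0  ->  12 a_4 = a_2 = -9/2  ->  a_4 = -3/8
Truncated series: y(x) = 3 - (9/2) x^2 - (3/8) x^4 + O(x^5).

a_0 = 3; a_1 = 0; a_2 = -9/2; a_3 = 0; a_4 = -3/8


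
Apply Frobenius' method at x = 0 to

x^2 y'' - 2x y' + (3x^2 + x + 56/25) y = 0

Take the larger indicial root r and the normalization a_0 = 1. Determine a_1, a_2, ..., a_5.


Write in Frobenius form y'' + (p(x)/x) y' + (q(x)/x^2) y = 0:
  p(x) = -2,  q(x) = 3x^2 + x + 56/25.
Indicial equation: r(r-1) + (-2) r + (56/25) = 0 -> roots r_1 = 8/5, r_2 = 7/5.
Take r = r_1 = 8/5. Let y(x) = x^r sum_{n>=0} a_n x^n with a_0 = 1.
Substitute y = x^r sum a_n x^n and match x^{r+n}. The recurrence is
  D(n) a_n + 1 a_{n-1} + 3 a_{n-2} = 0,  where D(n) = (r+n)(r+n-1) + (-2)(r+n) + (56/25).
  a_n = [-1 a_{n-1} - 3 a_{n-2}] / D(n).
Since the indicial polynomial factors as (r - r_1)(r - r_2), D(n) = (r_1 + n - r_1)(r_1 + n - r_2) = n(n + 1/5).
Evaluating step by step (a_0 = 1):
  n = 1: D(1) = 1(1 + 1/5) = 6/5; numerator = -1(1) = -1; a_1 = (-1)/(6/5) = -5/6
  n = 2: D(2) = 2(2 + 1/5) = 22/5; numerator = -1(-5/6) - 3(1) = -13/6; a_2 = (-13/6)/(22/5) = -65/132
  n = 3: D(3) = 3(3 + 1/5) = 48/5; numerator = -1(-65/132) - 3(-5/6) = 395/132; a_3 = (395/132)/(48/5) = 1975/6336
  n = 4: D(4) = 4(4 + 1/5) = 84/5; numerator = -1(1975/6336) - 3(-65/132) = 7385/6336; a_4 = (7385/6336)/(84/5) = 5275/76032
  n = 5: D(5) = 5(5 + 1/5) = 26; numerator = -1(5275/76032) - 3(1975/6336) = -76375/76032; a_5 = (-76375/76032)/(26) = -5875/152064

r = 8/5; a_0 = 1; a_1 = -5/6; a_2 = -65/132; a_3 = 1975/6336; a_4 = 5275/76032; a_5 = -5875/152064


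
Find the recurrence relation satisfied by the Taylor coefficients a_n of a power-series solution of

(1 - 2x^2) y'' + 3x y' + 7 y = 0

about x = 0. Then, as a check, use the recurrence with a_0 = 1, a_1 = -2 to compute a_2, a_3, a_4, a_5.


Substitute y = sum_n a_n x^n.
(1 - 2 x^2) y'' contributes (n+2)(n+1) a_{n+2} - 2 n(n-1) a_n at x^n.
3 x y'(x) contributes 3 n a_n at x^n.
7 y(x) contributes 7 a_n at x^n.
Matching x^n: (n+2)(n+1) a_{n+2} + (-2 n(n-1) + 3 n + 7) a_n = 0.
Thus a_{n+2} = (2 n(n-1) - 3 n - 7) / ((n+1)(n+2)) * a_n.

Check with a_0 = 1, a_1 = -2 (apply the recurrence for n = 0, 1, 2, 3): a_0 = 1, a_1 = -2, a_2 = -7/2, a_3 = 10/3, a_4 = 21/8, a_5 = -2/3.

a_(n+2) = (2 n(n-1) - 3 n - 7) / ((n+1)(n+2)) * a_n; check: a_0 = 1, a_1 = -2, a_2 = -7/2, a_3 = 10/3, a_4 = 21/8, a_5 = -2/3


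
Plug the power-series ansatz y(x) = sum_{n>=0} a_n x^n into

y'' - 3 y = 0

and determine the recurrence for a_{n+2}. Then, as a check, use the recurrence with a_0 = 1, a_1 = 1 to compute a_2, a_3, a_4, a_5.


Substitute y = sum_n a_n x^n into y'' + (const) y = 0.
y''(x) = sum_{n>=0} (n+2)(n+1) a_{n+2} x^n.
The ODE becomes sum_n [(n+2)(n+1) a_{n+2} - 3 a_n] x^n = 0.
Setting each coefficient to zero gives the recurrence:
  (n+2)(n+1) a_{n+2} - 3 a_n = 0,
  a_{n+2} = 3 / ((n+1)(n+2)) a_n.

Check with a_0 = 1, a_1 = 1 (apply the recurrence for n = 0, 1, 2, 3): a_0 = 1, a_1 = 1, a_2 = 3/2, a_3 = 1/2, a_4 = 3/8, a_5 = 3/40.

a_{n+2} = 3/((n+1)(n+2)) * a_n; check: a_0 = 1, a_1 = 1, a_2 = 3/2, a_3 = 1/2, a_4 = 3/8, a_5 = 3/40


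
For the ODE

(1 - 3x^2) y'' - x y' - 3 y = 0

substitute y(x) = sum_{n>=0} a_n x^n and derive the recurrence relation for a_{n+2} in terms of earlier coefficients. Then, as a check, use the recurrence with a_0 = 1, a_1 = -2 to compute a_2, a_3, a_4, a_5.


Substitute y = sum_n a_n x^n.
(1 - 3 x^2) y'' contributes (n+2)(n+1) a_{n+2} - 3 n(n-1) a_n at x^n.
-x y'(x) contributes -n a_n at x^n.
-3 y(x) contributes -3 a_n at x^n.
Matching x^n: (n+2)(n+1) a_{n+2} + (-3 n(n-1) - n - 3) a_n = 0.
Thus a_{n+2} = (3 n(n-1) + n + 3) / ((n+1)(n+2)) * a_n.

Check with a_0 = 1, a_1 = -2 (apply the recurrence for n = 0, 1, 2, 3): a_0 = 1, a_1 = -2, a_2 = 3/2, a_3 = -4/3, a_4 = 11/8, a_5 = -8/5.

a_(n+2) = (3 n(n-1) + n + 3) / ((n+1)(n+2)) * a_n; check: a_0 = 1, a_1 = -2, a_2 = 3/2, a_3 = -4/3, a_4 = 11/8, a_5 = -8/5


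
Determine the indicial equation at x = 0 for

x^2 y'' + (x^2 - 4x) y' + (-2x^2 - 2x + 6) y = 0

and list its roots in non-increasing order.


Divide by x^2 to reach normal form y'' + P_1(x) y' + P_2(x) y = 0 with P_1(x) = 1 - 4/x and P_2(x) = -2 - 2/x + 6/x^2.
x = 0 is a singular point because the y'-coefficient 1 - 4/x has a pole at x = 0 and the y-coefficient -2 - 2/x + 6/x^2 has a pole at x = 0.
It is a regular singular point because x P_1(x) = p(x) = x - 4 and x^2 P_2(x) = q(x) = -2x^2 - 2x + 6 are polynomials, hence analytic at x = 0.
p(0) = -4,  q(0) = 6.
Indicial equation: r(r-1) + p(0) r + q(0) = 0, i.e. r^2 + (p(0) - 1) r + q(0) = 0, i.e. r^2 - 5 r + 6 = 0.
Discriminant: (-5)^2 - 4(6) = 1, so r = (5 ± 1)/2.
Solving: r_1 = 3, r_2 = 2.

indicial: r^2 - 5 r + 6 = 0; roots r_1 = 3, r_2 = 2
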